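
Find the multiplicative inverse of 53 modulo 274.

243

gcd(274, 53) = 1  (274 = 5*53 + 9, 53 = 5*9 + 8, 9 = 1*8 + 1, 8 = 8*1).
Back-substituting, 53*(-31) + 274*(6) = 1.
So 53*-31 ≡ 1 (mod 274), and -31 mod 274 = 243.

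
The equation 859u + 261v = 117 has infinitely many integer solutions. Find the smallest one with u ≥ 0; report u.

108

gcd(859, 261):
  859 = 3×261 + 76
  261 = 3×76 + 33
  76 = 2×33 + 10
  33 = 3×10 + 3
  10 = 3×3 + 1
  3 = 3×1
so gcd(859, 261) = 1.
1 divides 117, so solutions exist.
Back-substitute for Bézout coefficients:
  1 = 10 - 3×3
  ... = 859×(79) + 261×(-260)
Scale by 117/1 = 117: (u₀, v₀) = (9243, -30420).
General solution: u = 9243 + 261t, v = -30420 - 859t for integer t.
u ≥ 0: smallest is 9243 mod 261 = 108 (at t = -35), with v = -355.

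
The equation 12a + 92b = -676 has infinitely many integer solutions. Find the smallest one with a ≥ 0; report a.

gcd(92, 12) = 4.
4 divides -676, so solutions exist.
By Bézout, 12×(8) + 92×(-1) = 4.
Scale by -676/4 = -169: (a₀, b₀) = (-1352, 169).
General solution: a = -1352 + 23t, b = 169 - 3t for integer t.
a ≥ 0: smallest is -1352 mod 23 = 5 (at t = 59), with b = -8.

5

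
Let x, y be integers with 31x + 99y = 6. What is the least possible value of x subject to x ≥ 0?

gcd(99, 31) = 1  (99 = 3×31 + 6, 31 = 5×6 + 1, 6 = 6×1).
1 divides 6, so solutions exist.
Back-substituting, 31×(16) + 99×(-5) = 1.
Scale by 6/1 = 6: (x₀, y₀) = (96, -30).
General solution: x = 96 + 99t, y = -30 - 31t for integer t.
x ≥ 0: smallest is 96 mod 99 = 96 (at t = 0), with y = -30.

96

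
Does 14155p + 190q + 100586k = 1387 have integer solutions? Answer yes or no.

yes

gcd(14155, 190) = 95.
gcd(95, 100586) = 19.
19 divides 1387, so integer solutions exist.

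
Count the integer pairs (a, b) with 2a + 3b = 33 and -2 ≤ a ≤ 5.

2

gcd(3, 2) = 1.
By Bézout, 2·(-1) + 3·(1) = 1.
Particular solution: (0, 11).
General solution: a = 0 + 3t, b = 11 - 2t for integer t.
-2 ≤ 0 + 3t ≤ 5 gives t ∈ [0, 1], which is 2 values.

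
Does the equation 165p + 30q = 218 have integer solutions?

gcd(165, 30) = 15.
15 does not divide 218 (remainder 8), so no integer solutions.

no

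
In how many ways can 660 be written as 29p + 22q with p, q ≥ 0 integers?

gcd(29, 22) = 1.
By Bézout, 29*(-3) + 22*(4) = 1.
One solution: (0, 30).
General: p = 0 + 22t, q = 30 - 29t.
p ≥ 0 ⇒ t ≥ 0; q ≥ 0 ⇒ t ≤ 1. So t ∈ [0, 1]: 2 solutions.

2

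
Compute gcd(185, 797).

gcd(797, 185) = 1  (797 = 4*185 + 57, 185 = 3*57 + 14, 57 = 4*14 + 1, 14 = 14*1).

1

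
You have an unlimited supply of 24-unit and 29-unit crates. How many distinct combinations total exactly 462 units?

Need nonnegative integers with 24j + 29k = 462.
gcd(24, 29) = 1, and 24·(-6) + 29·(5) = 1.
So (j₀, k₀) = (-2772, 2310); general j = -2772 + 29t, k = 2310 - 24t.
j ≥ 0 ⇒ t ≥ 96; k ≥ 0 ⇒ t ≤ 96. That's 1 value of t.

1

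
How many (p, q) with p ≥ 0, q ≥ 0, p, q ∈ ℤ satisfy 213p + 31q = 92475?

14

gcd(213, 31) = 1  (213 = 6×31 + 27, 31 = 1×27 + 4, 27 = 6×4 + 3, 4 = 1×3 + 1, 3 = 3×1).
Back-substituting, 213×(-8) + 31×(55) = 1.
Scale by 92475: one solution is (-739800, 5086125). Reduce p mod 31: (15, 2880).
General: p = 15 + 31t, q = 2880 - 213t.
p ≥ 0 ⇒ t ≥ 0; q ≥ 0 ⇒ t ≤ 13. So t ∈ [0, 13]: 14 solutions.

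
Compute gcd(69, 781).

gcd(781, 69) = 1  (781 = 11*69 + 22, 69 = 3*22 + 3, 22 = 7*3 + 1, 3 = 3*1).

1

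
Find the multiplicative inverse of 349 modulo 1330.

gcd(1330, 349) = 1  (1330 = 3×349 + 283, 349 = 1×283 + 66, 283 = 4×66 + 19, 66 = 3×19 + 9, 19 = 2×9 + 1, 9 = 9×1).
Back-substituting, 349×(-141) + 1330×(37) = 1.
So 349×-141 ≡ 1 (mod 1330), and -141 mod 1330 = 1189.

1189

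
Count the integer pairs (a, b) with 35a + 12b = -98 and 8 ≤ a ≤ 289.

23

gcd(35, 12) = 1  (35 = 2×12 + 11, 12 = 1×11 + 1, 11 = 11×1).
Back-substituting, 35×(-1) + 12×(3) = 1.
Scale by -98: particular solution (98, -294); reduce a mod 12: (2, -14).
General solution: a = 2 + 12t, b = -14 - 35t for integer t.
8 ≤ 2 + 12t ≤ 289 gives t ∈ [1, 23], which is 23 values.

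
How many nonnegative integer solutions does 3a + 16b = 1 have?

0

gcd(16, 3) = 1.
By Bézout, 3×(-5) + 16×(1) = 1.
One solution: (11, -2).
General: a = 11 + 16t, b = -2 - 3t.
a ≥ 0 ⇒ t ≥ 0; b ≥ 0 ⇒ t ≤ -1. So t ∈ [0, -1]: 0 solutions.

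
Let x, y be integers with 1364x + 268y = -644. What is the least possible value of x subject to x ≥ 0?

gcd(1364, 268):
  1364 = 5×268 + 24
  268 = 11×24 + 4
  24 = 6×4
so gcd(1364, 268) = 4.
4 divides -644, so solutions exist.
Back-substitute for Bézout coefficients:
  4 = 268 - 11×24
  ... = 1364×(-11) + 268×(56)
Scale by -644/4 = -161: (x₀, y₀) = (1771, -9016).
General solution: x = 1771 + 67t, y = -9016 - 341t for integer t.
x ≥ 0: smallest is 1771 mod 67 = 29 (at t = -26), with y = -150.

29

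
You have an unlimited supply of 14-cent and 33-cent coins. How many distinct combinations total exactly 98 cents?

Need nonnegative integers with 14j + 33k = 98.
gcd(14, 33) = 1, and 14·(-7) + 33·(3) = 1.
So (j₀, k₀) = (-686, 294); general j = -686 + 33t, k = 294 - 14t.
j ≥ 0 ⇒ t ≥ 21; k ≥ 0 ⇒ t ≤ 21. That's 1 value of t.

1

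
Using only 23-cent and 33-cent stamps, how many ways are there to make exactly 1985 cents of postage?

Need nonnegative integers with 23j + 33k = 1985.
gcd(23, 33) = 1, and 23·(-10) + 33·(7) = 1.
So (j₀, k₀) = (-19850, 13895); general j = -19850 + 33t, k = 13895 - 23t.
j ≥ 0 ⇒ t ≥ 602; k ≥ 0 ⇒ t ≤ 604. That's 3 values of t.

3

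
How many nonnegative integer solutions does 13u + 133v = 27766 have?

gcd(133, 13) = 1.
By Bézout, 13×(41) + 133×(-4) = 1.
One solution: (59, 203).
General: u = 59 + 133t, v = 203 - 13t.
u ≥ 0 ⇒ t ≥ 0; v ≥ 0 ⇒ t ≤ 15. So t ∈ [0, 15]: 16 solutions.

16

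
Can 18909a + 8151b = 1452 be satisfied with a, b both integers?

yes

gcd(18909, 8151) = 33  (18909 = 2×8151 + 2607, 8151 = 3×2607 + 330, 2607 = 7×330 + 297, 330 = 1×297 + 33, 297 = 9×33).
33 divides 1452, so integer solutions exist.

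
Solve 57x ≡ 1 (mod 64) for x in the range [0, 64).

gcd(64, 57) = 1.
By Bézout, 57*(9) + 64*(-8) = 1.
So 57*9 ≡ 1 (mod 64), and 9 mod 64 = 9.

9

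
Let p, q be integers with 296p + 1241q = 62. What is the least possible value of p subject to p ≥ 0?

344

gcd(1241, 296):
  1241 = 4×296 + 57
  296 = 5×57 + 11
  57 = 5×11 + 2
  11 = 5×2 + 1
  2 = 2×1
so gcd(1241, 296) = 1.
1 divides 62, so solutions exist.
Back-substitute for Bézout coefficients:
  1 = 11 - 5×2
  ... = 296×(566) + 1241×(-135)
Scale by 62/1 = 62: (p₀, q₀) = (35092, -8370).
General solution: p = 35092 + 1241t, q = -8370 - 296t for integer t.
p ≥ 0: smallest is 35092 mod 1241 = 344 (at t = -28), with q = -82.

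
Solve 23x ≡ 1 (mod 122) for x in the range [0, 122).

69

gcd(122, 23) = 1.
By Bézout, 23*(-53) + 122*(10) = 1.
So 23*-53 ≡ 1 (mod 122), and -53 mod 122 = 69.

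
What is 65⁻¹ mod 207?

86

gcd(207, 65):
  207 = 3×65 + 12
  65 = 5×12 + 5
  12 = 2×5 + 2
  5 = 2×2 + 1
  2 = 2×1
so gcd(207, 65) = 1.
Back-substitute for Bézout coefficients:
  1 = 5 - 2×2
  ... = 65×(86) + 207×(-27)
So 65×86 ≡ 1 (mod 207), and 86 mod 207 = 86.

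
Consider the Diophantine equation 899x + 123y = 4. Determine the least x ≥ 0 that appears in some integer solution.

gcd(899, 123):
  899 = 7·123 + 38
  123 = 3·38 + 9
  38 = 4·9 + 2
  9 = 4·2 + 1
  2 = 2·1
so gcd(899, 123) = 1.
1 divides 4, so solutions exist.
Back-substitute for Bézout coefficients:
  1 = 9 - 4·2
  ... = 899·(-55) + 123·(402)
Scale by 4/1 = 4: (x₀, y₀) = (-220, 1608).
General solution: x = -220 + 123t, y = 1608 - 899t for integer t.
x ≥ 0: smallest is -220 mod 123 = 26 (at t = 2), with y = -190.

26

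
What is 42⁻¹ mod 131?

gcd(131, 42) = 1  (131 = 3*42 + 5, 42 = 8*5 + 2, 5 = 2*2 + 1, 2 = 2*1).
Back-substituting, 42*(-53) + 131*(17) = 1.
So 42*-53 ≡ 1 (mod 131), and -53 mod 131 = 78.

78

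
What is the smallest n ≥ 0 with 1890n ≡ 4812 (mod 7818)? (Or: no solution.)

1289

gcd(7818, 1890):
  7818 = 4*1890 + 258
  1890 = 7*258 + 84
  258 = 3*84 + 6
  84 = 14*6
so gcd(7818, 1890) = 6.
6 divides 4812, so solutions exist.
Back-substitute for Bézout coefficients:
  6 = 258 - 3*84
  ... = 1890*(-91) + 7818*(22)
So 1890*(-91) ≡ 6 (mod 7818); multiply by 802: n ≡ -72982 (mod 1303).
Smallest nonnegative: n = -72982 mod 1303 = 1289.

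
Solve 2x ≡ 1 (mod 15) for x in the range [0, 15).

gcd(15, 2) = 1.
By Bézout, 2*(-7) + 15*(1) = 1.
So 2*-7 ≡ 1 (mod 15), and -7 mod 15 = 8.

8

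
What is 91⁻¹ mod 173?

gcd(173, 91) = 1  (173 = 1*91 + 82, 91 = 1*82 + 9, 82 = 9*9 + 1, 9 = 9*1).
Back-substituting, 91*(-19) + 173*(10) = 1.
So 91*-19 ≡ 1 (mod 173), and -19 mod 173 = 154.

154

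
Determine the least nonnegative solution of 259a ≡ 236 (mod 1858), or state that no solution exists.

1780

gcd(1858, 259) = 1  (1858 = 7×259 + 45, 259 = 5×45 + 34, 45 = 1×34 + 11, 34 = 3×11 + 1, 11 = 11×1).
1 divides 236, so solutions exist.
Back-substituting, 259×(165) + 1858×(-23) = 1.
So 259×(165) ≡ 1 (mod 1858); multiply by 236: a ≡ 38940 (mod 1858).
Smallest nonnegative: a = 38940 mod 1858 = 1780.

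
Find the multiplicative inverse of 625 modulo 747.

gcd(747, 625):
  747 = 1·625 + 122
  625 = 5·122 + 15
  122 = 8·15 + 2
  15 = 7·2 + 1
  2 = 2·1
so gcd(747, 625) = 1.
Back-substitute for Bézout coefficients:
  1 = 15 - 7·2
  ... = 625·(349) + 747·(-292)
So 625·349 ≡ 1 (mod 747), and 349 mod 747 = 349.

349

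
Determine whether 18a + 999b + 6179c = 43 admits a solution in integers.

yes

gcd(999, 18) = 9.
gcd(9, 6179) = 1.
1 divides 43, so integer solutions exist.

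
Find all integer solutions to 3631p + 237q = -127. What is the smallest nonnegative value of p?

95

gcd(3631, 237):
  3631 = 15*237 + 76
  237 = 3*76 + 9
  76 = 8*9 + 4
  9 = 2*4 + 1
  4 = 4*1
so gcd(3631, 237) = 1.
1 divides -127, so solutions exist.
Back-substitute for Bézout coefficients:
  1 = 9 - 2*4
  ... = 3631*(-53) + 237*(812)
Scale by -127/1 = -127: (p₀, q₀) = (6731, -103124).
General solution: p = 6731 + 237t, q = -103124 - 3631t for integer t.
p ≥ 0: smallest is 6731 mod 237 = 95 (at t = -28), with q = -1456.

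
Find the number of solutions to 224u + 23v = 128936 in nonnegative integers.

gcd(224, 23) = 1.
By Bézout, 224*(-4) + 23*(39) = 1.
One solution: (8, 5528).
General: u = 8 + 23t, v = 5528 - 224t.
u ≥ 0 ⇒ t ≥ 0; v ≥ 0 ⇒ t ≤ 24. So t ∈ [0, 24]: 25 solutions.

25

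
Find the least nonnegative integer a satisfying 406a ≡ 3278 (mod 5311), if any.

gcd(5311, 406) = 1  (5311 = 13·406 + 33, 406 = 12·33 + 10, 33 = 3·10 + 3, 10 = 3·3 + 1, 3 = 3·1).
1 divides 3278, so solutions exist.
Back-substituting, 406·(1609) + 5311·(-123) = 1.
So 406·(1609) ≡ 1 (mod 5311); multiply by 3278: a ≡ 5274302 (mod 5311).
Smallest nonnegative: a = 5274302 mod 5311 = 479.

479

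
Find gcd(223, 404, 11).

gcd(404, 223):
  404 = 1*223 + 181
  223 = 1*181 + 42
  181 = 4*42 + 13
  42 = 3*13 + 3
  13 = 4*3 + 1
  3 = 3*1
so gcd(404, 223) = 1.
gcd(1, 11) = 1.

1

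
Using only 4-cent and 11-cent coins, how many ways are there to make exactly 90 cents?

2

Need nonnegative integers with 4j + 11k = 90.
gcd(4, 11) = 1, and 4·(3) + 11·(-1) = 1.
So (j₀, k₀) = (270, -90); general j = 270 + 11t, k = -90 - 4t.
j ≥ 0 ⇒ t ≥ -24; k ≥ 0 ⇒ t ≤ -23. That's 2 values of t.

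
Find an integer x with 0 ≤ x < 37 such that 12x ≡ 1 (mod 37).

gcd(37, 12) = 1  (37 = 3*12 + 1, 12 = 12*1).
Back-substituting, 12*(-3) + 37*(1) = 1.
So 12*-3 ≡ 1 (mod 37), and -3 mod 37 = 34.

34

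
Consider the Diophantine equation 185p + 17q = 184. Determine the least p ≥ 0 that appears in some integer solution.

10

gcd(185, 17):
  185 = 10·17 + 15
  17 = 1·15 + 2
  15 = 7·2 + 1
  2 = 2·1
so gcd(185, 17) = 1.
1 divides 184, so solutions exist.
Back-substitute for Bézout coefficients:
  1 = 15 - 7·2
  ... = 185·(8) + 17·(-87)
Scale by 184/1 = 184: (p₀, q₀) = (1472, -16008).
General solution: p = 1472 + 17t, q = -16008 - 185t for integer t.
p ≥ 0: smallest is 1472 mod 17 = 10 (at t = -86), with q = -98.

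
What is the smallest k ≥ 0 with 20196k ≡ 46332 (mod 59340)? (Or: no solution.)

gcd(59340, 20196) = 12  (59340 = 2·20196 + 18948, 20196 = 1·18948 + 1248, 18948 = 15·1248 + 228, 1248 = 5·228 + 108, 228 = 2·108 + 12, 108 = 9·12).
12 divides 46332, so solutions exist.
Back-substituting, 20196·(-523) + 59340·(178) = 12.
So 20196·(-523) ≡ 12 (mod 59340); multiply by 3861: k ≡ -2019303 (mod 4945).
Smallest nonnegative: k = -2019303 mod 4945 = 3202.

3202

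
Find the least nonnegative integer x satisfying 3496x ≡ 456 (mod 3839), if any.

2170

gcd(3839, 3496) = 1.
1 divides 456, so solutions exist.
By Bézout, 3496·(291) + 3839·(-265) = 1.
So 3496·(291) ≡ 1 (mod 3839); multiply by 456: x ≡ 132696 (mod 3839).
Smallest nonnegative: x = 132696 mod 3839 = 2170.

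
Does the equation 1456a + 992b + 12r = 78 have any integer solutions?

gcd(1456, 992) = 16.
gcd(16, 12) = 4.
4 does not divide 78 (remainder 2), so no integer solutions.

no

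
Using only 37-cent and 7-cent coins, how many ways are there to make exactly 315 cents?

Need nonnegative integers with 37j + 7k = 315.
gcd(37, 7) = 1, and 37·(-3) + 7·(16) = 1.
So (j₀, k₀) = (-945, 5040); general j = -945 + 7t, k = 5040 - 37t.
j ≥ 0 ⇒ t ≥ 135; k ≥ 0 ⇒ t ≤ 136. That's 2 values of t.

2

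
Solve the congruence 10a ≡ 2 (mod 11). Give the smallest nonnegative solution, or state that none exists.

9

gcd(11, 10) = 1  (11 = 1×10 + 1, 10 = 10×1).
1 divides 2, so solutions exist.
Back-substituting, 10×(-1) + 11×(1) = 1.
So 10×(-1) ≡ 1 (mod 11); multiply by 2: a ≡ -2 (mod 11).
Smallest nonnegative: a = -2 mod 11 = 9.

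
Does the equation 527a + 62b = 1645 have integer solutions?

no

gcd(527, 62) = 31.
31 does not divide 1645 (remainder 2), so no integer solutions.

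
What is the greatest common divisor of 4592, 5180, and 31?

gcd(5180, 4592) = 28.
gcd(28, 31) = 1.

1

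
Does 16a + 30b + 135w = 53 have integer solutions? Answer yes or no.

yes

gcd(30, 16) = 2  (30 = 1×16 + 14, 16 = 1×14 + 2, 14 = 7×2).
gcd(2, 135) = 1.
1 divides 53, so integer solutions exist.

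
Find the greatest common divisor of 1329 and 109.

gcd(1329, 109):
  1329 = 12·109 + 21
  109 = 5·21 + 4
  21 = 5·4 + 1
  4 = 4·1
so gcd(1329, 109) = 1.

1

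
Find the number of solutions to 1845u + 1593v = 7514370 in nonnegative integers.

gcd(1845, 1593) = 9.
By Bézout, 1845·(19) + 1593·(-22) = 9.
One solution: (45, 4665).
General: u = 45 + 177t, v = 4665 - 205t.
u ≥ 0 ⇒ t ≥ 0; v ≥ 0 ⇒ t ≤ 22. So t ∈ [0, 22]: 23 solutions.

23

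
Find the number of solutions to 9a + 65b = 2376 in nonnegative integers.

5

gcd(65, 9) = 1.
By Bézout, 9×(29) + 65×(-4) = 1.
One solution: (4, 36).
General: a = 4 + 65t, b = 36 - 9t.
a ≥ 0 ⇒ t ≥ 0; b ≥ 0 ⇒ t ≤ 4. So t ∈ [0, 4]: 5 solutions.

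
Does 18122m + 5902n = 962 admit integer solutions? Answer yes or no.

yes

gcd(18122, 5902) = 26  (18122 = 3*5902 + 416, 5902 = 14*416 + 78, 416 = 5*78 + 26, 78 = 3*26).
26 divides 962, so integer solutions exist.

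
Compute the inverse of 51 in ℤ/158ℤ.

31

gcd(158, 51):
  158 = 3×51 + 5
  51 = 10×5 + 1
  5 = 5×1
so gcd(158, 51) = 1.
Back-substitute for Bézout coefficients:
  1 = 51 - 10×5
  ... = 51×(31) + 158×(-10)
So 51×31 ≡ 1 (mod 158), and 31 mod 158 = 31.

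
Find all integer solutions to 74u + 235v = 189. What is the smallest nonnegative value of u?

gcd(235, 74):
  235 = 3·74 + 13
  74 = 5·13 + 9
  13 = 1·9 + 4
  9 = 2·4 + 1
  4 = 4·1
so gcd(235, 74) = 1.
1 divides 189, so solutions exist.
Back-substitute for Bézout coefficients:
  1 = 9 - 2·4
  ... = 74·(54) + 235·(-17)
Scale by 189/1 = 189: (u₀, v₀) = (10206, -3213).
General solution: u = 10206 + 235t, v = -3213 - 74t for integer t.
u ≥ 0: smallest is 10206 mod 235 = 101 (at t = -43), with v = -31.

101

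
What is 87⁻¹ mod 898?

609

gcd(898, 87) = 1  (898 = 10*87 + 28, 87 = 3*28 + 3, 28 = 9*3 + 1, 3 = 3*1).
Back-substituting, 87*(-289) + 898*(28) = 1.
So 87*-289 ≡ 1 (mod 898), and -289 mod 898 = 609.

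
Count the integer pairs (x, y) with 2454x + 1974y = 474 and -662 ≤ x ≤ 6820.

gcd(2454, 1974) = 6.
By Bézout, 2454×(-37) + 1974×(46) = 6.
Particular solution: (38, -47).
General solution: x = 38 + 329t, y = -47 - 409t for integer t.
-662 ≤ 38 + 329t ≤ 6820 gives t ∈ [-2, 20], which is 23 values.

23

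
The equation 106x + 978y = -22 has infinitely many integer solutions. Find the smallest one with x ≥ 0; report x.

212

gcd(978, 106):
  978 = 9*106 + 24
  106 = 4*24 + 10
  24 = 2*10 + 4
  10 = 2*4 + 2
  4 = 2*2
so gcd(978, 106) = 2.
2 divides -22, so solutions exist.
Back-substitute for Bézout coefficients:
  2 = 10 - 2*4
  ... = 106*(203) + 978*(-22)
Scale by -22/2 = -11: (x₀, y₀) = (-2233, 242).
General solution: x = -2233 + 489t, y = 242 - 53t for integer t.
x ≥ 0: smallest is -2233 mod 489 = 212 (at t = 5), with y = -23.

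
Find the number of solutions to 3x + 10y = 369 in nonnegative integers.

gcd(10, 3):
  10 = 3×3 + 1
  3 = 3×1
so gcd(10, 3) = 1.
Back-substitute for Bézout coefficients:
  1 = 10 - 3×3
  ... = 3×(-3) + 10×(1)
Scale by 369: one solution is (-1107, 369). Reduce x mod 10: (3, 36).
General: x = 3 + 10t, y = 36 - 3t.
x ≥ 0 ⇒ t ≥ 0; y ≥ 0 ⇒ t ≤ 12. So t ∈ [0, 12]: 13 solutions.

13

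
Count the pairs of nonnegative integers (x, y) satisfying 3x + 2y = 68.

gcd(3, 2) = 1  (3 = 1×2 + 1, 2 = 2×1).
Back-substituting, 3×(1) + 2×(-1) = 1.
Scale by 68: one solution is (68, -68). Reduce x mod 2: (0, 34).
General: x = 0 + 2t, y = 34 - 3t.
x ≥ 0 ⇒ t ≥ 0; y ≥ 0 ⇒ t ≤ 11. So t ∈ [0, 11]: 12 solutions.

12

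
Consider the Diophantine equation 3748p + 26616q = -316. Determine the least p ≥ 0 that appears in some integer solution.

gcd(26616, 3748) = 4.
4 divides -316, so solutions exist.
By Bézout, 3748*(-1541) + 26616*(217) = 4.
Scale by -316/4 = -79: (p₀, q₀) = (121739, -17143).
General solution: p = 121739 + 6654t, q = -17143 - 937t for integer t.
p ≥ 0: smallest is 121739 mod 6654 = 1967 (at t = -18), with q = -277.

1967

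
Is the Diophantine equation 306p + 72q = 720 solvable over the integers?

gcd(306, 72) = 18  (306 = 4*72 + 18, 72 = 4*18).
18 divides 720, so integer solutions exist.

yes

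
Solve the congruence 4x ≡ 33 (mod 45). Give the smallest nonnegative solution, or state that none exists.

gcd(45, 4) = 1  (45 = 11*4 + 1, 4 = 4*1).
1 divides 33, so solutions exist.
Back-substituting, 4*(-11) + 45*(1) = 1.
So 4*(-11) ≡ 1 (mod 45); multiply by 33: x ≡ -363 (mod 45).
Smallest nonnegative: x = -363 mod 45 = 42.

42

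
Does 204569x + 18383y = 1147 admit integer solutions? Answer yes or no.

gcd(204569, 18383) = 31  (204569 = 11·18383 + 2356, 18383 = 7·2356 + 1891, 2356 = 1·1891 + 465, 1891 = 4·465 + 31, 465 = 15·31).
31 divides 1147, so integer solutions exist.

yes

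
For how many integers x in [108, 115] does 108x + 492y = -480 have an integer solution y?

gcd(492, 108):
  492 = 4*108 + 60
  108 = 1*60 + 48
  60 = 1*48 + 12
  48 = 4*12
so gcd(492, 108) = 12.
Back-substitute for Bézout coefficients:
  12 = 60 - 1*48
  ... = 108*(-9) + 492*(2)
Scale by -40: particular solution (360, -80); reduce x mod 41: (32, -8).
General solution: x = 32 + 41t, y = -8 - 9t for integer t.
108 ≤ 32 + 41t ≤ 115 gives t ∈ [2, 2], which is 1 value.

1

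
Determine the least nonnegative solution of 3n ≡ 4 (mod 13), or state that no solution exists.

gcd(13, 3) = 1  (13 = 4*3 + 1, 3 = 3*1).
1 divides 4, so solutions exist.
Back-substituting, 3*(-4) + 13*(1) = 1.
So 3*(-4) ≡ 1 (mod 13); multiply by 4: n ≡ -16 (mod 13).
Smallest nonnegative: n = -16 mod 13 = 10.

10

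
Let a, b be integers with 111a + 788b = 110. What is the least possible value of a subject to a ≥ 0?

gcd(788, 111) = 1  (788 = 7×111 + 11, 111 = 10×11 + 1, 11 = 11×1).
1 divides 110, so solutions exist.
Back-substituting, 111×(71) + 788×(-10) = 1.
Scale by 110/1 = 110: (a₀, b₀) = (7810, -1100).
General solution: a = 7810 + 788t, b = -1100 - 111t for integer t.
a ≥ 0: smallest is 7810 mod 788 = 718 (at t = -9), with b = -101.

718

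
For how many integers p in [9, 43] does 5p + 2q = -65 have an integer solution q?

18

gcd(5, 2) = 1  (5 = 2*2 + 1, 2 = 2*1).
Back-substituting, 5*(1) + 2*(-2) = 1.
Scale by -65: particular solution (-65, 130); reduce p mod 2: (1, -35).
General solution: p = 1 + 2t, q = -35 - 5t for integer t.
9 ≤ 1 + 2t ≤ 43 gives t ∈ [4, 21], which is 18 values.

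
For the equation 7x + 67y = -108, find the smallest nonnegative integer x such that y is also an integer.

gcd(67, 7) = 1.
1 divides -108, so solutions exist.
By Bézout, 7·(-19) + 67·(2) = 1.
Scale by -108/1 = -108: (x₀, y₀) = (2052, -216).
General solution: x = 2052 + 67t, y = -216 - 7t for integer t.
x ≥ 0: smallest is 2052 mod 67 = 42 (at t = -30), with y = -6.

42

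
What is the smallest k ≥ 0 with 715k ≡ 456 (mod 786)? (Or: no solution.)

60

gcd(786, 715):
  786 = 1·715 + 71
  715 = 10·71 + 5
  71 = 14·5 + 1
  5 = 5·1
so gcd(786, 715) = 1.
1 divides 456, so solutions exist.
Back-substitute for Bézout coefficients:
  1 = 71 - 14·5
  ... = 715·(-155) + 786·(141)
So 715·(-155) ≡ 1 (mod 786); multiply by 456: k ≡ -70680 (mod 786).
Smallest nonnegative: k = -70680 mod 786 = 60.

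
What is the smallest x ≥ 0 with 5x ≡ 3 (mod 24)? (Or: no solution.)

gcd(24, 5) = 1.
1 divides 3, so solutions exist.
By Bézout, 5*(5) + 24*(-1) = 1.
So 5*(5) ≡ 1 (mod 24); multiply by 3: x ≡ 15 (mod 24).
Smallest nonnegative: x = 15 mod 24 = 15.

15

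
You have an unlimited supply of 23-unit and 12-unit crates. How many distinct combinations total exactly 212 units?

Need nonnegative integers with 23j + 12k = 212.
gcd(23, 12) = 1, and 23·(-1) + 12·(2) = 1.
So (j₀, k₀) = (-212, 424); general j = -212 + 12t, k = 424 - 23t.
j ≥ 0 ⇒ t ≥ 18; k ≥ 0 ⇒ t ≤ 18. That's 1 value of t.

1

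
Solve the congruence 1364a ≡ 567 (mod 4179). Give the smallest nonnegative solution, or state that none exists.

gcd(4179, 1364):
  4179 = 3×1364 + 87
  1364 = 15×87 + 59
  87 = 1×59 + 28
  59 = 2×28 + 3
  28 = 9×3 + 1
  3 = 3×1
so gcd(4179, 1364) = 1.
1 divides 567, so solutions exist.
Back-substitute for Bézout coefficients:
  1 = 28 - 9×3
  ... = 1364×(-1345) + 4179×(439)
So 1364×(-1345) ≡ 1 (mod 4179); multiply by 567: a ≡ -762615 (mod 4179).
Smallest nonnegative: a = -762615 mod 4179 = 2142.

2142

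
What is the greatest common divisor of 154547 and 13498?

gcd(154547, 13498):
  154547 = 11×13498 + 6069
  13498 = 2×6069 + 1360
  6069 = 4×1360 + 629
  1360 = 2×629 + 102
  629 = 6×102 + 17
  102 = 6×17
so gcd(154547, 13498) = 17.

17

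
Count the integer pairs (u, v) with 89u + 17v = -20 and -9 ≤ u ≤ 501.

30

gcd(89, 17):
  89 = 5×17 + 4
  17 = 4×4 + 1
  4 = 4×1
so gcd(89, 17) = 1.
Back-substitute for Bézout coefficients:
  1 = 17 - 4×4
  ... = 89×(-4) + 17×(21)
Scale by -20: particular solution (80, -420); reduce u mod 17: (12, -64).
General solution: u = 12 + 17t, v = -64 - 89t for integer t.
-9 ≤ 12 + 17t ≤ 501 gives t ∈ [-1, 28], which is 30 values.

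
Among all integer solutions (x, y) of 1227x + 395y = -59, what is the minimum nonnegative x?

gcd(1227, 395) = 1.
1 divides -59, so solutions exist.
By Bézout, 1227*(-47) + 395*(146) = 1.
Scale by -59/1 = -59: (x₀, y₀) = (2773, -8614).
General solution: x = 2773 + 395t, y = -8614 - 1227t for integer t.
x ≥ 0: smallest is 2773 mod 395 = 8 (at t = -7), with y = -25.

8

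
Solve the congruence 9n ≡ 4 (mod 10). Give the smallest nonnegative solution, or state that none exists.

gcd(10, 9) = 1  (10 = 1*9 + 1, 9 = 9*1).
1 divides 4, so solutions exist.
Back-substituting, 9*(-1) + 10*(1) = 1.
So 9*(-1) ≡ 1 (mod 10); multiply by 4: n ≡ -4 (mod 10).
Smallest nonnegative: n = -4 mod 10 = 6.

6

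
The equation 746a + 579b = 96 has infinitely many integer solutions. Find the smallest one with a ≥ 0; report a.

gcd(746, 579):
  746 = 1·579 + 167
  579 = 3·167 + 78
  167 = 2·78 + 11
  78 = 7·11 + 1
  11 = 11·1
so gcd(746, 579) = 1.
1 divides 96, so solutions exist.
Back-substitute for Bézout coefficients:
  1 = 78 - 7·11
  ... = 746·(-52) + 579·(67)
Scale by 96/1 = 96: (a₀, b₀) = (-4992, 6432).
General solution: a = -4992 + 579t, b = 6432 - 746t for integer t.
a ≥ 0: smallest is -4992 mod 579 = 219 (at t = 9), with b = -282.

219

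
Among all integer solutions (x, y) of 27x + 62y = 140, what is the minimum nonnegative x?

gcd(62, 27) = 1  (62 = 2*27 + 8, 27 = 3*8 + 3, 8 = 2*3 + 2, 3 = 1*2 + 1, 2 = 2*1).
1 divides 140, so solutions exist.
Back-substituting, 27*(23) + 62*(-10) = 1.
Scale by 140/1 = 140: (x₀, y₀) = (3220, -1400).
General solution: x = 3220 + 62t, y = -1400 - 27t for integer t.
x ≥ 0: smallest is 3220 mod 62 = 58 (at t = -51), with y = -23.

58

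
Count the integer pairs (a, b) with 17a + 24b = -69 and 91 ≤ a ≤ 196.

gcd(24, 17):
  24 = 1·17 + 7
  17 = 2·7 + 3
  7 = 2·3 + 1
  3 = 3·1
so gcd(24, 17) = 1.
Back-substitute for Bézout coefficients:
  1 = 7 - 2·3
  ... = 17·(-7) + 24·(5)
Scale by -69: particular solution (483, -345); reduce a mod 24: (3, -5).
General solution: a = 3 + 24t, b = -5 - 17t for integer t.
91 ≤ 3 + 24t ≤ 196 gives t ∈ [4, 8], which is 5 values.

5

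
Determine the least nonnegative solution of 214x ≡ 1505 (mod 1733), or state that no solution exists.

582

gcd(1733, 214) = 1.
1 divides 1505, so solutions exist.
By Bézout, 214·(-413) + 1733·(51) = 1.
So 214·(-413) ≡ 1 (mod 1733); multiply by 1505: x ≡ -621565 (mod 1733).
Smallest nonnegative: x = -621565 mod 1733 = 582.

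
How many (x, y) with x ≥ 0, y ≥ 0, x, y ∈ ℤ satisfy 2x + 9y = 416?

gcd(9, 2) = 1.
By Bézout, 2·(-4) + 9·(1) = 1.
One solution: (1, 46).
General: x = 1 + 9t, y = 46 - 2t.
x ≥ 0 ⇒ t ≥ 0; y ≥ 0 ⇒ t ≤ 23. So t ∈ [0, 23]: 24 solutions.

24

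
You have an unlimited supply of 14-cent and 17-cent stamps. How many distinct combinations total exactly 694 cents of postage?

Need nonnegative integers with 14j + 17k = 694.
gcd(14, 17) = 1, and 14·(-6) + 17·(5) = 1.
So (j₀, k₀) = (-4164, 3470); general j = -4164 + 17t, k = 3470 - 14t.
j ≥ 0 ⇒ t ≥ 245; k ≥ 0 ⇒ t ≤ 247. That's 3 values of t.

3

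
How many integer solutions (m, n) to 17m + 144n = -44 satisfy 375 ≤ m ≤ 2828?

gcd(144, 17) = 1.
By Bézout, 17*(17) + 144*(-2) = 1.
Particular solution: (116, -14).
General solution: m = 116 + 144t, n = -14 - 17t for integer t.
375 ≤ 116 + 144t ≤ 2828 gives t ∈ [2, 18], which is 17 values.

17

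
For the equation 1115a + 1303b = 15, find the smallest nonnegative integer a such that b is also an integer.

gcd(1303, 1115):
  1303 = 1*1115 + 188
  1115 = 5*188 + 175
  188 = 1*175 + 13
  175 = 13*13 + 6
  13 = 2*6 + 1
  6 = 6*1
so gcd(1303, 1115) = 1.
1 divides 15, so solutions exist.
Back-substitute for Bézout coefficients:
  1 = 13 - 2*6
  ... = 1115*(-201) + 1303*(172)
Scale by 15/1 = 15: (a₀, b₀) = (-3015, 2580).
General solution: a = -3015 + 1303t, b = 2580 - 1115t for integer t.
a ≥ 0: smallest is -3015 mod 1303 = 894 (at t = 3), with b = -765.

894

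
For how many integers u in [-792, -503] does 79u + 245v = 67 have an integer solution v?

gcd(245, 79) = 1  (245 = 3*79 + 8, 79 = 9*8 + 7, 8 = 1*7 + 1, 7 = 7*1).
Back-substituting, 79*(-31) + 245*(10) = 1.
Scale by 67: particular solution (-2077, 670); reduce u mod 245: (128, -41).
General solution: u = 128 + 245t, v = -41 - 79t for integer t.
-792 ≤ 128 + 245t ≤ -503 gives t ∈ [-3, -3], which is 1 value.

1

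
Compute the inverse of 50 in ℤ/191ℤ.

gcd(191, 50):
  191 = 3×50 + 41
  50 = 1×41 + 9
  41 = 4×9 + 5
  9 = 1×5 + 4
  5 = 1×4 + 1
  4 = 4×1
so gcd(191, 50) = 1.
Back-substitute for Bézout coefficients:
  1 = 5 - 1×4
  ... = 50×(-42) + 191×(11)
So 50×-42 ≡ 1 (mod 191), and -42 mod 191 = 149.

149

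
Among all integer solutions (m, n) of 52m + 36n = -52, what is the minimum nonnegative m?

8

gcd(52, 36) = 4.
4 divides -52, so solutions exist.
By Bézout, 52*(-2) + 36*(3) = 4.
Scale by -52/4 = -13: (m₀, n₀) = (26, -39).
General solution: m = 26 + 9t, n = -39 - 13t for integer t.
m ≥ 0: smallest is 26 mod 9 = 8 (at t = -2), with n = -13.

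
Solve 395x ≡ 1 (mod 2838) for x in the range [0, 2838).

gcd(2838, 395):
  2838 = 7×395 + 73
  395 = 5×73 + 30
  73 = 2×30 + 13
  30 = 2×13 + 4
  13 = 3×4 + 1
  4 = 4×1
so gcd(2838, 395) = 1.
Back-substitute for Bézout coefficients:
  1 = 13 - 3×4
  ... = 395×(-661) + 2838×(92)
So 395×-661 ≡ 1 (mod 2838), and -661 mod 2838 = 2177.

2177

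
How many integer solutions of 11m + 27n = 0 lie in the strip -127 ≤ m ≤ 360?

gcd(27, 11) = 1.
By Bézout, 11·(5) + 27·(-2) = 1.
Particular solution: (0, 0).
General solution: m = 0 + 27t, n = 0 - 11t for integer t.
-127 ≤ 0 + 27t ≤ 360 gives t ∈ [-4, 13], which is 18 values.

18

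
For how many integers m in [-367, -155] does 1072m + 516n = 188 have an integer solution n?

2

gcd(1072, 516):
  1072 = 2*516 + 40
  516 = 12*40 + 36
  40 = 1*36 + 4
  36 = 9*4
so gcd(1072, 516) = 4.
Back-substitute for Bézout coefficients:
  4 = 40 - 1*36
  ... = 1072*(13) + 516*(-27)
Scale by 47: particular solution (611, -1269); reduce m mod 129: (95, -197).
General solution: m = 95 + 129t, n = -197 - 268t for integer t.
-367 ≤ 95 + 129t ≤ -155 gives t ∈ [-3, -2], which is 2 values.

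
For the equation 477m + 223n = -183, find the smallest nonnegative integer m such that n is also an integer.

102

gcd(477, 223):
  477 = 2×223 + 31
  223 = 7×31 + 6
  31 = 5×6 + 1
  6 = 6×1
so gcd(477, 223) = 1.
1 divides -183, so solutions exist.
Back-substitute for Bézout coefficients:
  1 = 31 - 5×6
  ... = 477×(36) + 223×(-77)
Scale by -183/1 = -183: (m₀, n₀) = (-6588, 14091).
General solution: m = -6588 + 223t, n = 14091 - 477t for integer t.
m ≥ 0: smallest is -6588 mod 223 = 102 (at t = 30), with n = -219.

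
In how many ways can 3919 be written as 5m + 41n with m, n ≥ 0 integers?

gcd(41, 5) = 1.
By Bézout, 5*(-8) + 41*(1) = 1.
One solution: (13, 94).
General: m = 13 + 41t, n = 94 - 5t.
m ≥ 0 ⇒ t ≥ 0; n ≥ 0 ⇒ t ≤ 18. So t ∈ [0, 18]: 19 solutions.

19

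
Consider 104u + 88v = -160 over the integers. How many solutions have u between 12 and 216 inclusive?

19

gcd(104, 88):
  104 = 1×88 + 16
  88 = 5×16 + 8
  16 = 2×8
so gcd(104, 88) = 8.
Back-substitute for Bézout coefficients:
  8 = 88 - 5×16
  ... = 104×(-5) + 88×(6)
Scale by -20: particular solution (100, -120); reduce u mod 11: (1, -3).
General solution: u = 1 + 11t, v = -3 - 13t for integer t.
12 ≤ 1 + 11t ≤ 216 gives t ∈ [1, 19], which is 19 values.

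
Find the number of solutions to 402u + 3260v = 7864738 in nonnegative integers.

gcd(3260, 402):
  3260 = 8*402 + 44
  402 = 9*44 + 6
  44 = 7*6 + 2
  6 = 3*2
so gcd(3260, 402) = 2.
Back-substitute for Bézout coefficients:
  2 = 44 - 7*6
  ... = 402*(-519) + 3260*(64)
Scale by 3932369: one solution is (-2040899511, 251671616). Reduce u mod 1630: (669, 2330).
General: u = 669 + 1630t, v = 2330 - 201t.
u ≥ 0 ⇒ t ≥ 0; v ≥ 0 ⇒ t ≤ 11. So t ∈ [0, 11]: 12 solutions.

12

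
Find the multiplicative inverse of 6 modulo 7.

gcd(7, 6) = 1.
By Bézout, 6×(-1) + 7×(1) = 1.
So 6×-1 ≡ 1 (mod 7), and -1 mod 7 = 6.

6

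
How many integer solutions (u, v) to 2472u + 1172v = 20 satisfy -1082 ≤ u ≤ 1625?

gcd(2472, 1172) = 4  (2472 = 2×1172 + 128, 1172 = 9×128 + 20, 128 = 6×20 + 8, 20 = 2×8 + 4, 8 = 2×4).
Back-substituting, 2472×(-119) + 1172×(251) = 4.
Scale by 5: particular solution (-595, 1255); reduce u mod 293: (284, -599).
General solution: u = 284 + 293t, v = -599 - 618t for integer t.
-1082 ≤ 284 + 293t ≤ 1625 gives t ∈ [-4, 4], which is 9 values.

9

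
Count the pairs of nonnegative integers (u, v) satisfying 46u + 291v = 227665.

17

gcd(291, 46) = 1.
By Bézout, 46*(19) + 291*(-3) = 1.
One solution: (211, 749).
General: u = 211 + 291t, v = 749 - 46t.
u ≥ 0 ⇒ t ≥ 0; v ≥ 0 ⇒ t ≤ 16. So t ∈ [0, 16]: 17 solutions.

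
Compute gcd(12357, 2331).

9

gcd(12357, 2331):
  12357 = 5·2331 + 702
  2331 = 3·702 + 225
  702 = 3·225 + 27
  225 = 8·27 + 9
  27 = 3·9
so gcd(12357, 2331) = 9.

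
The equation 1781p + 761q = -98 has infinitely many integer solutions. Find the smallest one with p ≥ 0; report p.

gcd(1781, 761):
  1781 = 2*761 + 259
  761 = 2*259 + 243
  259 = 1*243 + 16
  243 = 15*16 + 3
  16 = 5*3 + 1
  3 = 3*1
so gcd(1781, 761) = 1.
1 divides -98, so solutions exist.
Back-substitute for Bézout coefficients:
  1 = 16 - 5*3
  ... = 1781*(238) + 761*(-557)
Scale by -98/1 = -98: (p₀, q₀) = (-23324, 54586).
General solution: p = -23324 + 761t, q = 54586 - 1781t for integer t.
p ≥ 0: smallest is -23324 mod 761 = 267 (at t = 31), with q = -625.

267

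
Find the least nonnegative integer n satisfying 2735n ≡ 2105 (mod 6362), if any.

gcd(6362, 2735) = 1.
1 divides 2105, so solutions exist.
By Bézout, 2735*(-1833) + 6362*(788) = 1.
So 2735*(-1833) ≡ 1 (mod 6362); multiply by 2105: n ≡ -3858465 (mod 6362).
Smallest nonnegative: n = -3858465 mod 6362 = 3269.

3269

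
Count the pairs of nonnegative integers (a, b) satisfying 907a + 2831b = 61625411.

24

gcd(2831, 907) = 1  (2831 = 3×907 + 110, 907 = 8×110 + 27, 110 = 4×27 + 2, 27 = 13×2 + 1, 2 = 2×1).
Back-substituting, 907×(1364) + 2831×(-437) = 1.
Scale by 61625411: one solution is (84057060604, -26930304607). Reduce a mod 2831: (2285, 21036).
General: a = 2285 + 2831t, b = 21036 - 907t.
a ≥ 0 ⇒ t ≥ 0; b ≥ 0 ⇒ t ≤ 23. So t ∈ [0, 23]: 24 solutions.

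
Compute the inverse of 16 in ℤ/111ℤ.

gcd(111, 16):
  111 = 6·16 + 15
  16 = 1·15 + 1
  15 = 15·1
so gcd(111, 16) = 1.
Back-substitute for Bézout coefficients:
  1 = 16 - 1·15
  ... = 16·(7) + 111·(-1)
So 16·7 ≡ 1 (mod 111), and 7 mod 111 = 7.

7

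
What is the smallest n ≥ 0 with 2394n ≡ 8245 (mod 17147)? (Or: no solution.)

gcd(17147, 2394):
  17147 = 7*2394 + 389
  2394 = 6*389 + 60
  389 = 6*60 + 29
  60 = 2*29 + 2
  29 = 14*2 + 1
  2 = 2*1
so gcd(17147, 2394) = 1.
1 divides 8245, so solutions exist.
Back-substitute for Bézout coefficients:
  1 = 29 - 14*2
  ... = 2394*(-8287) + 17147*(1157)
So 2394*(-8287) ≡ 1 (mod 17147); multiply by 8245: n ≡ -68326315 (mod 17147).
Smallest nonnegative: n = -68326315 mod 17147 = 4480.

4480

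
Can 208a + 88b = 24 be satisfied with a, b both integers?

yes

gcd(208, 88) = 8  (208 = 2·88 + 32, 88 = 2·32 + 24, 32 = 1·24 + 8, 24 = 3·8).
8 divides 24, so integer solutions exist.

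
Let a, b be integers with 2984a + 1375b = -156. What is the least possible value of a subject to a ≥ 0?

gcd(2984, 1375) = 1  (2984 = 2×1375 + 234, 1375 = 5×234 + 205, 234 = 1×205 + 29, 205 = 7×29 + 2, 29 = 14×2 + 1, 2 = 2×1).
1 divides -156, so solutions exist.
Back-substituting, 2984×(664) + 1375×(-1441) = 1.
Scale by -156/1 = -156: (a₀, b₀) = (-103584, 224796).
General solution: a = -103584 + 1375t, b = 224796 - 2984t for integer t.
a ≥ 0: smallest is -103584 mod 1375 = 916 (at t = 76), with b = -1988.

916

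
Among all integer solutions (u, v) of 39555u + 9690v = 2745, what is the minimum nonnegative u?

491

gcd(39555, 9690):
  39555 = 4*9690 + 795
  9690 = 12*795 + 150
  795 = 5*150 + 45
  150 = 3*45 + 15
  45 = 3*15
so gcd(39555, 9690) = 15.
15 divides 2745, so solutions exist.
Back-substitute for Bézout coefficients:
  15 = 150 - 3*45
  ... = 39555*(-195) + 9690*(796)
Scale by 2745/15 = 183: (u₀, v₀) = (-35685, 145668).
General solution: u = -35685 + 646t, v = 145668 - 2637t for integer t.
u ≥ 0: smallest is -35685 mod 646 = 491 (at t = 56), with v = -2004.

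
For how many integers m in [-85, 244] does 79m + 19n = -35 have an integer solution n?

gcd(79, 19) = 1  (79 = 4×19 + 3, 19 = 6×3 + 1, 3 = 3×1).
Back-substituting, 79×(-6) + 19×(25) = 1.
Scale by -35: particular solution (210, -875); reduce m mod 19: (1, -6).
General solution: m = 1 + 19t, n = -6 - 79t for integer t.
-85 ≤ 1 + 19t ≤ 244 gives t ∈ [-4, 12], which is 17 values.

17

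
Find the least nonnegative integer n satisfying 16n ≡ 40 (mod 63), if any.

34

gcd(63, 16):
  63 = 3*16 + 15
  16 = 1*15 + 1
  15 = 15*1
so gcd(63, 16) = 1.
1 divides 40, so solutions exist.
Back-substitute for Bézout coefficients:
  1 = 16 - 1*15
  ... = 16*(4) + 63*(-1)
So 16*(4) ≡ 1 (mod 63); multiply by 40: n ≡ 160 (mod 63).
Smallest nonnegative: n = 160 mod 63 = 34.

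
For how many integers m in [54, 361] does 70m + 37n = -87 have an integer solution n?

gcd(70, 37) = 1.
By Bézout, 70·(9) + 37·(-17) = 1.
Particular solution: (31, -61).
General solution: m = 31 + 37t, n = -61 - 70t for integer t.
54 ≤ 31 + 37t ≤ 361 gives t ∈ [1, 8], which is 8 values.

8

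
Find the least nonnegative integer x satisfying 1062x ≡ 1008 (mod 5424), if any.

384

gcd(5424, 1062) = 6.
6 divides 1008, so solutions exist.
By Bézout, 1062·(-143) + 5424·(28) = 6.
So 1062·(-143) ≡ 6 (mod 5424); multiply by 168: x ≡ -24024 (mod 904).
Smallest nonnegative: x = -24024 mod 904 = 384.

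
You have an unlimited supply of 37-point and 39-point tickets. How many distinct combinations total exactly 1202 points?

1

Need nonnegative integers with 37j + 39k = 1202.
gcd(37, 39) = 1, and 37·(19) + 39·(-18) = 1.
So (j₀, k₀) = (22838, -21636); general j = 22838 + 39t, k = -21636 - 37t.
j ≥ 0 ⇒ t ≥ -585; k ≥ 0 ⇒ t ≤ -585. That's 1 value of t.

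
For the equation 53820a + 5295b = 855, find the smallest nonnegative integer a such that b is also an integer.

gcd(53820, 5295) = 15  (53820 = 10×5295 + 870, 5295 = 6×870 + 75, 870 = 11×75 + 45, 75 = 1×45 + 30, 45 = 1×30 + 15, 30 = 2×15).
15 divides 855, so solutions exist.
Back-substituting, 53820×(140) + 5295×(-1423) = 15.
Scale by 855/15 = 57: (a₀, b₀) = (7980, -81111).
General solution: a = 7980 + 353t, b = -81111 - 3588t for integer t.
a ≥ 0: smallest is 7980 mod 353 = 214 (at t = -22), with b = -2175.

214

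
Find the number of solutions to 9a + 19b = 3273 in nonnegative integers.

gcd(19, 9) = 1.
By Bézout, 9·(-2) + 19·(1) = 1.
One solution: (9, 168).
General: a = 9 + 19t, b = 168 - 9t.
a ≥ 0 ⇒ t ≥ 0; b ≥ 0 ⇒ t ≤ 18. So t ∈ [0, 18]: 19 solutions.

19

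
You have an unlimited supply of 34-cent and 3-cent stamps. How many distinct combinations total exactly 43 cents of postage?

Need nonnegative integers with 34j + 3k = 43.
gcd(34, 3) = 1, and 34·(1) + 3·(-11) = 1.
So (j₀, k₀) = (43, -473); general j = 43 + 3t, k = -473 - 34t.
j ≥ 0 ⇒ t ≥ -14; k ≥ 0 ⇒ t ≤ -14. That's 1 value of t.

1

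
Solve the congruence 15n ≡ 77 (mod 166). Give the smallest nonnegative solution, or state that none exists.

149

gcd(166, 15) = 1  (166 = 11·15 + 1, 15 = 15·1).
1 divides 77, so solutions exist.
Back-substituting, 15·(-11) + 166·(1) = 1.
So 15·(-11) ≡ 1 (mod 166); multiply by 77: n ≡ -847 (mod 166).
Smallest nonnegative: n = -847 mod 166 = 149.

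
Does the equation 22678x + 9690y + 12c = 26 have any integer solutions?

gcd(22678, 9690) = 34  (22678 = 2·9690 + 3298, 9690 = 2·3298 + 3094, 3298 = 1·3094 + 204, 3094 = 15·204 + 34, 204 = 6·34).
gcd(34, 12) = 2.
2 divides 26, so integer solutions exist.

yes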